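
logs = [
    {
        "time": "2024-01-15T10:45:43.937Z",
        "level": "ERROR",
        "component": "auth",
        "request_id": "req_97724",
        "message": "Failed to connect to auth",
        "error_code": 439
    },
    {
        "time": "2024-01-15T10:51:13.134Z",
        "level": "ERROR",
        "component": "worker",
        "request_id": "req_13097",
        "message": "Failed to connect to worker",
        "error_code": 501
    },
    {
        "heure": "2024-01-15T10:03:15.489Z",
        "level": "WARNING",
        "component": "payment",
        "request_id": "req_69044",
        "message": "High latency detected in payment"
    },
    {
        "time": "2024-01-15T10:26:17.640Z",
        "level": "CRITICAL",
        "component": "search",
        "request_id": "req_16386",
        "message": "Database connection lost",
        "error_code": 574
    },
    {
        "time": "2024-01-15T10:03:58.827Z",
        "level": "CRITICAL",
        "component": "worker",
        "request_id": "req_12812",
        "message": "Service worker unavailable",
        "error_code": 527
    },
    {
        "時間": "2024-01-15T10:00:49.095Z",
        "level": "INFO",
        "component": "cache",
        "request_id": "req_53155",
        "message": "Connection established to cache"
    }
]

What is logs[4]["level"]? "CRITICAL"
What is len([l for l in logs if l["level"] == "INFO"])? 1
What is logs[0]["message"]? "Failed to connect to auth"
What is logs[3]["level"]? "CRITICAL"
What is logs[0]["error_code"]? 439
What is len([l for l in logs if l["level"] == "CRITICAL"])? 2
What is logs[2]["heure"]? "2024-01-15T10:03:15.489Z"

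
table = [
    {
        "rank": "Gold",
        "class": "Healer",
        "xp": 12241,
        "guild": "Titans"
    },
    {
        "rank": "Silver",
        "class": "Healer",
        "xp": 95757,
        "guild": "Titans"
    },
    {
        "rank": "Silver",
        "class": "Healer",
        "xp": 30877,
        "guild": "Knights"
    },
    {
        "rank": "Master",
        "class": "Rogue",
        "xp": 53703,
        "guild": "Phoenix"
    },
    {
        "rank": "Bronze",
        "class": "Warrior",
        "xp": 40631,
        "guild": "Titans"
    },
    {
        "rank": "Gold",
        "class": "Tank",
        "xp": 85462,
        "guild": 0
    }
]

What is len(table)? 6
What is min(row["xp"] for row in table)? 12241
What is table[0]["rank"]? "Gold"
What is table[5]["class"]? "Tank"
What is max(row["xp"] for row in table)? 95757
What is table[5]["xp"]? 85462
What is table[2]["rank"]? "Silver"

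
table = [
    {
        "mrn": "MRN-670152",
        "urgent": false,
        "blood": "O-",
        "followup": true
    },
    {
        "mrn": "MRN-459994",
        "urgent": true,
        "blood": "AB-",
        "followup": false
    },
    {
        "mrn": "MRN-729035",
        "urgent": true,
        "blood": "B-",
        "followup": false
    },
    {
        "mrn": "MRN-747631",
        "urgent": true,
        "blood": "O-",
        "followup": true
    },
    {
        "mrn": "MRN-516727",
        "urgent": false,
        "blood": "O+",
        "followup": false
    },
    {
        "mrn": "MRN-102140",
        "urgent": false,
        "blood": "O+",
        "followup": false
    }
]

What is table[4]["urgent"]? False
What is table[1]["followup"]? False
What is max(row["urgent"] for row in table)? True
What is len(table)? 6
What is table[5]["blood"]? "O+"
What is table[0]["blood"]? "O-"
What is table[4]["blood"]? "O+"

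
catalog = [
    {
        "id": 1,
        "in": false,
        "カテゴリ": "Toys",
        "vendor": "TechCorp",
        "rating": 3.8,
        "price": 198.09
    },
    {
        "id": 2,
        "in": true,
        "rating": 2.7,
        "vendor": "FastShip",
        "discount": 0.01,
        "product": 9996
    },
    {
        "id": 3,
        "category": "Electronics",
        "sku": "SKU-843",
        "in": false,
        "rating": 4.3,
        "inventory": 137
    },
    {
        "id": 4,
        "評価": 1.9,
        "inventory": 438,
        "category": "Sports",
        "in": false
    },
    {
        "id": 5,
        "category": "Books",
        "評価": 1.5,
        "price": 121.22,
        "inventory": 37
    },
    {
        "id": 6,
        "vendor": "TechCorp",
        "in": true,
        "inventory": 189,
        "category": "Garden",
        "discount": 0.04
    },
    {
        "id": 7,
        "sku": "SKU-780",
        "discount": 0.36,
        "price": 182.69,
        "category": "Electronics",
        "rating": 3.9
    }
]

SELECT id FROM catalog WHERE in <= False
[1, 3, 4]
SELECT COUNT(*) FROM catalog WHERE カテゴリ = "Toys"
1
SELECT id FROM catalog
[1, 2, 3, 4, 5, 6, 7]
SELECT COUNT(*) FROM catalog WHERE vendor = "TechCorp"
2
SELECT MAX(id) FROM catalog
7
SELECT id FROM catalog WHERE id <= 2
[1, 2]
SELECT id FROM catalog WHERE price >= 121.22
[1, 5, 7]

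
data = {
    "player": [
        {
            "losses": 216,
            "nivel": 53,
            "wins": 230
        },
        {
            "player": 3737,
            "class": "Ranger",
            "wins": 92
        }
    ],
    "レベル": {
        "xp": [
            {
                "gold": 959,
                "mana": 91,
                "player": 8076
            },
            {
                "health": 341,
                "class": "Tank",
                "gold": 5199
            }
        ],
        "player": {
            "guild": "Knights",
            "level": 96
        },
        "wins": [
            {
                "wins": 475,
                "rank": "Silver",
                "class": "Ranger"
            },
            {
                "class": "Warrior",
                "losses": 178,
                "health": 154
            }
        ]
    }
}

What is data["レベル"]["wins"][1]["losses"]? 178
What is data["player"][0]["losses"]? 216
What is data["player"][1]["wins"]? 92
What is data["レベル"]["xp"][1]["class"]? "Tank"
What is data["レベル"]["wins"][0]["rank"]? "Silver"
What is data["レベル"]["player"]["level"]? 96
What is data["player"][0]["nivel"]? 53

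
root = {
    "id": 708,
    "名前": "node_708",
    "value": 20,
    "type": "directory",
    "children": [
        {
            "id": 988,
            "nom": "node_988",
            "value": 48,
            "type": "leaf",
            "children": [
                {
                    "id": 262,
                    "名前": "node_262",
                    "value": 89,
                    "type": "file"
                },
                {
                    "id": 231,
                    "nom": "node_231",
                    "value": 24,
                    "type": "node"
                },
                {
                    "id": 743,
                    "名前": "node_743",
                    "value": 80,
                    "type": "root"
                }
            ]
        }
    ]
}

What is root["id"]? 708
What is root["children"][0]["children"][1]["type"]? "node"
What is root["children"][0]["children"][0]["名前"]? "node_262"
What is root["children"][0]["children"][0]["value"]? 89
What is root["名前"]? "node_708"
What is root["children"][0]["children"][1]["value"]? 24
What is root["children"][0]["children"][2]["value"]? 80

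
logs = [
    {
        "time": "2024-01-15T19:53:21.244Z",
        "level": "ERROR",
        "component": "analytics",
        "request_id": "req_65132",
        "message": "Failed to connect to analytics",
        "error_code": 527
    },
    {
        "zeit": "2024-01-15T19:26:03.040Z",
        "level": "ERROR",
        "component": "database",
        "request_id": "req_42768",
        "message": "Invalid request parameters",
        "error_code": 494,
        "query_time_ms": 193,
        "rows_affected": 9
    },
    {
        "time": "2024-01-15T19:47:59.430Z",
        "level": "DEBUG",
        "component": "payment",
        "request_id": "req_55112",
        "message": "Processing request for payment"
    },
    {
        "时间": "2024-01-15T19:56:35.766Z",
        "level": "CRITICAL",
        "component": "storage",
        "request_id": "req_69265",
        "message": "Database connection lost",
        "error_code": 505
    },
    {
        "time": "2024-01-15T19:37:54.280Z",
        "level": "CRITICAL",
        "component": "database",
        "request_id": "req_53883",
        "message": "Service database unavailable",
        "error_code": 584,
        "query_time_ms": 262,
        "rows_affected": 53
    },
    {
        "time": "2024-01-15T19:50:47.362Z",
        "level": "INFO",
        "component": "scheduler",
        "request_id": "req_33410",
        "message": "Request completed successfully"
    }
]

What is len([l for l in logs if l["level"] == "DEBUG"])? 1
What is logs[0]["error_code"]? 527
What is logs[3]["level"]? "CRITICAL"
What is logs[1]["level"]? "ERROR"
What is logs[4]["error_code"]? 584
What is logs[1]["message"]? "Invalid request parameters"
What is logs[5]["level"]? "INFO"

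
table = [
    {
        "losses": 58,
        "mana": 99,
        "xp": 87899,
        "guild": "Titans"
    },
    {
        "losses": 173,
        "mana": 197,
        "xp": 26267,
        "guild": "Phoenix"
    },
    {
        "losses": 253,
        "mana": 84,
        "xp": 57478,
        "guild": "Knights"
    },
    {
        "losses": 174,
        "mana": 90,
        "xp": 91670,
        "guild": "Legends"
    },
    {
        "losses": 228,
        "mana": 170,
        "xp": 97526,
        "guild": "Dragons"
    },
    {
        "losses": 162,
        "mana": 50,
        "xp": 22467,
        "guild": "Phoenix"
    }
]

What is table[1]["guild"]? "Phoenix"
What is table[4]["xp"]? 97526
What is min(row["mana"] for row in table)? 50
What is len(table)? 6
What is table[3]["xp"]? 91670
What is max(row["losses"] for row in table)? 253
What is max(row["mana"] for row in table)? 197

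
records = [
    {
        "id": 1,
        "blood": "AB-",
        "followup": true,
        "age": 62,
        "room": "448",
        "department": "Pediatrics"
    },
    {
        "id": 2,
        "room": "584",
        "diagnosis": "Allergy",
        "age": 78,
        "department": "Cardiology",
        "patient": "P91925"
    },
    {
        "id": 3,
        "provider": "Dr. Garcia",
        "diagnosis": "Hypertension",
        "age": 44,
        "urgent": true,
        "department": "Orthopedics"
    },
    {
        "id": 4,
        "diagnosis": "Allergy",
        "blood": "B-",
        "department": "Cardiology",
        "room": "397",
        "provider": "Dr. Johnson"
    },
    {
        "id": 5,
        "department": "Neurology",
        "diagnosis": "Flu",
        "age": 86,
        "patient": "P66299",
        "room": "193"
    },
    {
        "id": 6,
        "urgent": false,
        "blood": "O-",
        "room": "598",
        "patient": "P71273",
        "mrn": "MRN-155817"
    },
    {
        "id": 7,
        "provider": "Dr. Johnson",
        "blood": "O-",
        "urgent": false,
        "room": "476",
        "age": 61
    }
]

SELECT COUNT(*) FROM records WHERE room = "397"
1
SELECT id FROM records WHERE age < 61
[3]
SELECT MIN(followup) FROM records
True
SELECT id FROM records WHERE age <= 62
[1, 3, 7]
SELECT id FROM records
[1, 2, 3, 4, 5, 6, 7]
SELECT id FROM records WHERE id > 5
[6, 7]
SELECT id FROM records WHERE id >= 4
[4, 5, 6, 7]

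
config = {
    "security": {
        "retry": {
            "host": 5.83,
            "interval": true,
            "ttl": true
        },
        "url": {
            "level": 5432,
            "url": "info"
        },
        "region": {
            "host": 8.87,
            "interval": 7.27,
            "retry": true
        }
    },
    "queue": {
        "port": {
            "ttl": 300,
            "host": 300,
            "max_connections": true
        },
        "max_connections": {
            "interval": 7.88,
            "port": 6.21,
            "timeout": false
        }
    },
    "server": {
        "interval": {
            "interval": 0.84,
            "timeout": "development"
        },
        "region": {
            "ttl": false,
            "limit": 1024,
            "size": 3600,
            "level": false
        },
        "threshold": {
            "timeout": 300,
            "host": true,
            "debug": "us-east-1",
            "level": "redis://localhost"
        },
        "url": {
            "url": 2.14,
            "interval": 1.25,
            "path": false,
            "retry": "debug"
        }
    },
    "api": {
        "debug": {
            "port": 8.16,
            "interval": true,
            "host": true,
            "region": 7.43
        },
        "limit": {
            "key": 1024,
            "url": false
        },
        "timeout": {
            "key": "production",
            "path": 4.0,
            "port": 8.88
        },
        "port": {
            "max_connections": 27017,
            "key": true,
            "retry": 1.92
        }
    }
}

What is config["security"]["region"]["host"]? 8.87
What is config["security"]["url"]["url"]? "info"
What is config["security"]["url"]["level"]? 5432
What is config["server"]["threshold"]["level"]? "redis://localhost"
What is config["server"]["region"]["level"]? False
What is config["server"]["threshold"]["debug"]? "us-east-1"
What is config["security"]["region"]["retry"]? True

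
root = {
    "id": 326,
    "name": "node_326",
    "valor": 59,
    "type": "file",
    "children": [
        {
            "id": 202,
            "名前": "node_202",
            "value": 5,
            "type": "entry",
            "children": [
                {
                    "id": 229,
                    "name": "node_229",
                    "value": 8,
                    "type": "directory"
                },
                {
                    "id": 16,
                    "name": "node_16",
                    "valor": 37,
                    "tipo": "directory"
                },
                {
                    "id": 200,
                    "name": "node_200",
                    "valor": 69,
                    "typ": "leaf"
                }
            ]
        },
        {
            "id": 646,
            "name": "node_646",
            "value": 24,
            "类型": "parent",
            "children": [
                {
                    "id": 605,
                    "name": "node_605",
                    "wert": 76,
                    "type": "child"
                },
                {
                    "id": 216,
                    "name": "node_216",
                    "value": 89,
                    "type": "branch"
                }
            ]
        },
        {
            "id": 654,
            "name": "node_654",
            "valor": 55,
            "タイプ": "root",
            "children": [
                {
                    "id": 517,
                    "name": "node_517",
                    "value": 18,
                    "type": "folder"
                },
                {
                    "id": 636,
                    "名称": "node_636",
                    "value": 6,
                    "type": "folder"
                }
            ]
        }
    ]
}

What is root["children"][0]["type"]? "entry"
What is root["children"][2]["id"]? 654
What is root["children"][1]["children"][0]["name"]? "node_605"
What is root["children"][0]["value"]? 5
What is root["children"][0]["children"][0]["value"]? 8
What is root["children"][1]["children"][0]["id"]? 605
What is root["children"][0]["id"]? 202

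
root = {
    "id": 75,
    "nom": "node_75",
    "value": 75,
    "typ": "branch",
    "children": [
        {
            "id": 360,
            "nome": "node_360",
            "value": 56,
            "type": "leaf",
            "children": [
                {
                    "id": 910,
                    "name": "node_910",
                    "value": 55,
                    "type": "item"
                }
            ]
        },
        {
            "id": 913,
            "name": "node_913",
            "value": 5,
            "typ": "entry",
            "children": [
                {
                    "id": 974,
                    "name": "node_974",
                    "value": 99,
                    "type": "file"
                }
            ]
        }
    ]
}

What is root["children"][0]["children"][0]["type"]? "item"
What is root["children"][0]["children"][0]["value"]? 55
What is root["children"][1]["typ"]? "entry"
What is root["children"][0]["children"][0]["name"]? "node_910"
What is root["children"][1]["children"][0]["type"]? "file"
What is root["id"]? 75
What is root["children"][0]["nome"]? "node_360"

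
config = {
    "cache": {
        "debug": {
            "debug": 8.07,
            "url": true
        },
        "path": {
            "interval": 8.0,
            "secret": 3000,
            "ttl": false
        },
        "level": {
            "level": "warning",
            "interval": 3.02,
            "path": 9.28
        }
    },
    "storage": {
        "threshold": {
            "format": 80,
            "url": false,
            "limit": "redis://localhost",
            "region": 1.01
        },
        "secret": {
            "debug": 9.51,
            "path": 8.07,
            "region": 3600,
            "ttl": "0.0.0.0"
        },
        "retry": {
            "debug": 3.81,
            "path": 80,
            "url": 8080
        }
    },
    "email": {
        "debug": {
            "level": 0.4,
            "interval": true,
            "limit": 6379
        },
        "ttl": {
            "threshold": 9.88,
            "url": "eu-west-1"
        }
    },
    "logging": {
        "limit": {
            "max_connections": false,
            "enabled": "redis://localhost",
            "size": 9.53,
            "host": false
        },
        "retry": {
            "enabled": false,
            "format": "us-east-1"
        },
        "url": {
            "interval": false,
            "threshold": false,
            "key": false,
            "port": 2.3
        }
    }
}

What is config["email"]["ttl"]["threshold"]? 9.88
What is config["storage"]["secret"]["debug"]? 9.51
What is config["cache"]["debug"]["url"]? True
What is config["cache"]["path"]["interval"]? 8.0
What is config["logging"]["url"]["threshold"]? False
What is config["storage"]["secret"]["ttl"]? "0.0.0.0"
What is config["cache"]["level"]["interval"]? 3.02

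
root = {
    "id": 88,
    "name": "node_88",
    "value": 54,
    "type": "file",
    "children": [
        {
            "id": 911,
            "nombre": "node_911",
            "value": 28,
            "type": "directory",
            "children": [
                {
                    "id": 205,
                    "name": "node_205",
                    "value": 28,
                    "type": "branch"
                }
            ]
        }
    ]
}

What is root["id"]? 88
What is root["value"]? 54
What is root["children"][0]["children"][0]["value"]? 28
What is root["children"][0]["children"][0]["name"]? "node_205"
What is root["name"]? "node_88"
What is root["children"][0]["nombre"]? "node_911"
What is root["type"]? "file"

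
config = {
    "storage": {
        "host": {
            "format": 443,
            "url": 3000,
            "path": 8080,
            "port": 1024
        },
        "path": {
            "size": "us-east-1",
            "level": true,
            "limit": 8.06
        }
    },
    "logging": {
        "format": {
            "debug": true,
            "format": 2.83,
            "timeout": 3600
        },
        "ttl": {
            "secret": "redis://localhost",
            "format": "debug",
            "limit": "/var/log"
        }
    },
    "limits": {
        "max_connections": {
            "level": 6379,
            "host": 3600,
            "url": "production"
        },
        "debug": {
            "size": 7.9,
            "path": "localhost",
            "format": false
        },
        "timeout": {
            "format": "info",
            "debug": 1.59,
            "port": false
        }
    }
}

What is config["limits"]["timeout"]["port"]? False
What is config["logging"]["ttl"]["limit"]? "/var/log"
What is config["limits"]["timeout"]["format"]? "info"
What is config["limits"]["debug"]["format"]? False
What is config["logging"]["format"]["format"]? 2.83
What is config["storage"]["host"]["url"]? 3000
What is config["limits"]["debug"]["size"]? 7.9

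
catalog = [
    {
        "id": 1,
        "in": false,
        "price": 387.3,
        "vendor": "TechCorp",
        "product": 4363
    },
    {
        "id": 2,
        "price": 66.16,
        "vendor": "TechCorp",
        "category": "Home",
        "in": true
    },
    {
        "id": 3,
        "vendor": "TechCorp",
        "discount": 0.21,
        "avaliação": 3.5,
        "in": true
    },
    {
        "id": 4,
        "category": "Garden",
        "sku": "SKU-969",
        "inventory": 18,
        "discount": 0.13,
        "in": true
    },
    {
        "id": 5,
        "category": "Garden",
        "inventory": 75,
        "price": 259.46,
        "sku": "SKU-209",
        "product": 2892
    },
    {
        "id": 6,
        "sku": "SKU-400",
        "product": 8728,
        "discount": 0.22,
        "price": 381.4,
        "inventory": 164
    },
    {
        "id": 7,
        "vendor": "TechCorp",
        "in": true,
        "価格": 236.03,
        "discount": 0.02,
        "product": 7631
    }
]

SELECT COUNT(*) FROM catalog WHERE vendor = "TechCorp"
4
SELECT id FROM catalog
[1, 2, 3, 4, 5, 6, 7]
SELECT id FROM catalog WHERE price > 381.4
[1]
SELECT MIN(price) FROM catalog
66.16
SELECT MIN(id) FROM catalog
1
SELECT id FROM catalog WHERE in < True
[1]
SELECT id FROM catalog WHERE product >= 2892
[1, 5, 6, 7]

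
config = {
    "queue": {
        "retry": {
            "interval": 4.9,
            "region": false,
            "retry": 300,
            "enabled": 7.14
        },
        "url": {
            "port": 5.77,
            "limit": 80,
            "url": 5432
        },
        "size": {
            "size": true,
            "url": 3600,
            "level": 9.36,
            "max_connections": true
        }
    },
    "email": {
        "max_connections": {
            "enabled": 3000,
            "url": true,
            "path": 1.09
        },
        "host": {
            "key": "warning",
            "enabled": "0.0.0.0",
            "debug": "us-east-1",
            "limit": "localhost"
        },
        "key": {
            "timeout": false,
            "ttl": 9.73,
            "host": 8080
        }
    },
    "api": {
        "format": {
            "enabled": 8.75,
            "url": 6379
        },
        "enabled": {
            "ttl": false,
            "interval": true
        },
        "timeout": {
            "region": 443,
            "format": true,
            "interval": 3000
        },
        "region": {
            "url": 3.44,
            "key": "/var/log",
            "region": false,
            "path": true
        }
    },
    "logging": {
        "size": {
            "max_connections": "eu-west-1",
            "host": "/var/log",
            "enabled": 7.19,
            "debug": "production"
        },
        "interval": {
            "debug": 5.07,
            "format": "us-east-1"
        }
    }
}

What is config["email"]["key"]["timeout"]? False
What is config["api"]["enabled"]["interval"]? True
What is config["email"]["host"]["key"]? "warning"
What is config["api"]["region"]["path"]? True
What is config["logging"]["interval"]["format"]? "us-east-1"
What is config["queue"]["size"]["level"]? 9.36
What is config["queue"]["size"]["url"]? 3600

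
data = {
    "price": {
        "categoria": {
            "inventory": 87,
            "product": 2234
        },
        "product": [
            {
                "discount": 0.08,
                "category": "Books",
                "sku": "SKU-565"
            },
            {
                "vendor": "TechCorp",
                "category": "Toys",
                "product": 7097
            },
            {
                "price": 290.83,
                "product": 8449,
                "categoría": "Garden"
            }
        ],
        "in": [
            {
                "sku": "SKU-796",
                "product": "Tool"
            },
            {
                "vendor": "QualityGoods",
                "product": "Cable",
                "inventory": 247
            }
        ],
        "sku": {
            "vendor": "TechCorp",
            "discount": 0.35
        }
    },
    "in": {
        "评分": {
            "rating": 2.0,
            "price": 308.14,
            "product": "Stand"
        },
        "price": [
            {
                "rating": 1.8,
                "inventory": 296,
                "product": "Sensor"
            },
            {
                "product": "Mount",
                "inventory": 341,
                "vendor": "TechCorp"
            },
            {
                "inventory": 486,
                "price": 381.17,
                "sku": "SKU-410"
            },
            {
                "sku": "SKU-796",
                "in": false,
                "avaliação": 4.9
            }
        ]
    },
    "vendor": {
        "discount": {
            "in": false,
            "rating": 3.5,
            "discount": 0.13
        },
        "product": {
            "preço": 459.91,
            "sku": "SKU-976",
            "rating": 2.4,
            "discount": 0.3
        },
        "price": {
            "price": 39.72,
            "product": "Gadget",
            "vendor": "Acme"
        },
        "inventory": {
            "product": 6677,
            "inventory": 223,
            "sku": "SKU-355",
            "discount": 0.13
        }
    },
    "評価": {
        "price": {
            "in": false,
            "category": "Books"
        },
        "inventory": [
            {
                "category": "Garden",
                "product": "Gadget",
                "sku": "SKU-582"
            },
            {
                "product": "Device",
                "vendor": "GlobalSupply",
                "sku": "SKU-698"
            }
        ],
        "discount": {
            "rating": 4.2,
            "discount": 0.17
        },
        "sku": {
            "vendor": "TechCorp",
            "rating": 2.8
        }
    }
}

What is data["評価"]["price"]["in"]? False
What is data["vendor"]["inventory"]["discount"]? 0.13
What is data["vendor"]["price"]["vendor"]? "Acme"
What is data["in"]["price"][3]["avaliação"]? 4.9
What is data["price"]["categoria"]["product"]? 2234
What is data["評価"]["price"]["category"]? "Books"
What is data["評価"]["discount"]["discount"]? 0.17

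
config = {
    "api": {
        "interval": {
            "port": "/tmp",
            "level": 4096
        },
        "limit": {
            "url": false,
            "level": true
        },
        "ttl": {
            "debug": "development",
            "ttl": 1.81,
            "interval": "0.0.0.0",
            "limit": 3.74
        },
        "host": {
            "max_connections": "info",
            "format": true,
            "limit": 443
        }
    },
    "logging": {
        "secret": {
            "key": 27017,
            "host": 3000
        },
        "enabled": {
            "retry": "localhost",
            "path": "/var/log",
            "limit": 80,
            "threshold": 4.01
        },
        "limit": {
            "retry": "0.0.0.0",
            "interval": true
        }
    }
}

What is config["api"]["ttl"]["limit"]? 3.74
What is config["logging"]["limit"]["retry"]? "0.0.0.0"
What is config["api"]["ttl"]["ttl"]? 1.81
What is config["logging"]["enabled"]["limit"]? 80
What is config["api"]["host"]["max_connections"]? "info"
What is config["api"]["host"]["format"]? True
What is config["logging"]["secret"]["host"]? 3000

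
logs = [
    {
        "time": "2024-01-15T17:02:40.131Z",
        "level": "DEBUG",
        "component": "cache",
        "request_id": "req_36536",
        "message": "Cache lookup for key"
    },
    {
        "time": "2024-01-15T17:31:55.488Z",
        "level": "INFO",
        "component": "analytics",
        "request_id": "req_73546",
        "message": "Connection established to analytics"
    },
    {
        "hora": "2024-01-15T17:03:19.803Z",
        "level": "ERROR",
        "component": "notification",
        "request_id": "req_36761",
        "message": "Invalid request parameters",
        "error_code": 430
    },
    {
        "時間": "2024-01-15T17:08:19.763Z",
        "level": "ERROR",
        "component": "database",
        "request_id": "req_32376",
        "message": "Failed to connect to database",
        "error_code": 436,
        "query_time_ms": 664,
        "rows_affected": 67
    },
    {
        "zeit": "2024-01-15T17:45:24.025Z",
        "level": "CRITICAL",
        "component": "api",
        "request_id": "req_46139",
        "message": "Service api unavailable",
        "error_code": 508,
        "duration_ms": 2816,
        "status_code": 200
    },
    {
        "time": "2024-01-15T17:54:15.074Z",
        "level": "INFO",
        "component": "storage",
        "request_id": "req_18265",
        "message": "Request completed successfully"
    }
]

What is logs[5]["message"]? "Request completed successfully"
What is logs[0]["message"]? "Cache lookup for key"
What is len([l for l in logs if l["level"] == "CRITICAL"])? 1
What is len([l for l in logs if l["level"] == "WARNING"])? 0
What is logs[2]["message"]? "Invalid request parameters"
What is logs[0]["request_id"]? "req_36536"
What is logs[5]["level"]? "INFO"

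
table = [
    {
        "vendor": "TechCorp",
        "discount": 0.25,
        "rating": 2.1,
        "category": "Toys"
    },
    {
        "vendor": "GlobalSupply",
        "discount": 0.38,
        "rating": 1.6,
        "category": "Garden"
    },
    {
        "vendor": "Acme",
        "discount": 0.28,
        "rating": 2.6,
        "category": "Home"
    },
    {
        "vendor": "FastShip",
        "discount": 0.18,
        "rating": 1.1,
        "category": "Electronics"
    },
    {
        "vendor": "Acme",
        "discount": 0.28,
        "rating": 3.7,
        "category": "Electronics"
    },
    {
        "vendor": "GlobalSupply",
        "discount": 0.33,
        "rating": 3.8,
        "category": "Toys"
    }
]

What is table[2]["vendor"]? "Acme"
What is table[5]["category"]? "Toys"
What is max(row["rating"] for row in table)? 3.8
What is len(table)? 6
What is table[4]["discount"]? 0.28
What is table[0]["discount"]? 0.25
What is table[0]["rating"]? 2.1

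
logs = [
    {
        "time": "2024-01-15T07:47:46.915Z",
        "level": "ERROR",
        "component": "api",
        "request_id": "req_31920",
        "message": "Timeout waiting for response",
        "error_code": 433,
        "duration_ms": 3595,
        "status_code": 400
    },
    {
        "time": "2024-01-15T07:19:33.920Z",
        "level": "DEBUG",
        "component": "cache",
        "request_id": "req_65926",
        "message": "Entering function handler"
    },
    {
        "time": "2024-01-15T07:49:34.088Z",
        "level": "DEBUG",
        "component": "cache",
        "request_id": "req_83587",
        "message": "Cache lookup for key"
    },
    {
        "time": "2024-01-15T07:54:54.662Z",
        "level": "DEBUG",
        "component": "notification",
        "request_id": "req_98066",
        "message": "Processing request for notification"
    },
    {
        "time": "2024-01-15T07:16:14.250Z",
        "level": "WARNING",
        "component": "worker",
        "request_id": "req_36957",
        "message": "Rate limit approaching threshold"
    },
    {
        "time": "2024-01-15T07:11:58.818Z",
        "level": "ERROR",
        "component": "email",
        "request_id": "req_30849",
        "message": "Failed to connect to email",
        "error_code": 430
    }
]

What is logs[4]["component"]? "worker"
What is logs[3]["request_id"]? "req_98066"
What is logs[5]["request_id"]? "req_30849"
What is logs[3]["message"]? "Processing request for notification"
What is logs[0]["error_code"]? 433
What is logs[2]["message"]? "Cache lookup for key"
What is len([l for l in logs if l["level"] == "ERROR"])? 2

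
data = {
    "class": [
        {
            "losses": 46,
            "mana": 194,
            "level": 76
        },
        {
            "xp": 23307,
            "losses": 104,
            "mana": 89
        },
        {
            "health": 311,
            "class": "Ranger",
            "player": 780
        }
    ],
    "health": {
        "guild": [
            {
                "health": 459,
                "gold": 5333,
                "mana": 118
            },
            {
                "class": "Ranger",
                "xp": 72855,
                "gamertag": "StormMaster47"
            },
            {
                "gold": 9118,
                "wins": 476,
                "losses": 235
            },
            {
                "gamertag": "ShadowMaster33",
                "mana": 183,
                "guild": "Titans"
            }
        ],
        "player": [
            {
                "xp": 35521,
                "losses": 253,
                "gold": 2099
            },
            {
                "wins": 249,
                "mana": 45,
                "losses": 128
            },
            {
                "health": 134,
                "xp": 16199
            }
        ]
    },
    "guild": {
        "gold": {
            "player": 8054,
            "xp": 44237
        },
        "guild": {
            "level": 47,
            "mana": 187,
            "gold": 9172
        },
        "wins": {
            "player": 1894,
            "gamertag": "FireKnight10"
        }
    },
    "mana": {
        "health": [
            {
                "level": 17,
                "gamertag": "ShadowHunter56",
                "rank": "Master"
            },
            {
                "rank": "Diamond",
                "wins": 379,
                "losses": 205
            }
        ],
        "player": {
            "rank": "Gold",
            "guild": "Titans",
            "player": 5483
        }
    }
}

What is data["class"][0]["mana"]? 194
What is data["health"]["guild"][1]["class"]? "Ranger"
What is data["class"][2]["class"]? "Ranger"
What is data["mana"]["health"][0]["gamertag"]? "ShadowHunter56"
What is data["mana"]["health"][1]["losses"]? 205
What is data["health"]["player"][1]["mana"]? 45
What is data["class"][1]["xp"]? 23307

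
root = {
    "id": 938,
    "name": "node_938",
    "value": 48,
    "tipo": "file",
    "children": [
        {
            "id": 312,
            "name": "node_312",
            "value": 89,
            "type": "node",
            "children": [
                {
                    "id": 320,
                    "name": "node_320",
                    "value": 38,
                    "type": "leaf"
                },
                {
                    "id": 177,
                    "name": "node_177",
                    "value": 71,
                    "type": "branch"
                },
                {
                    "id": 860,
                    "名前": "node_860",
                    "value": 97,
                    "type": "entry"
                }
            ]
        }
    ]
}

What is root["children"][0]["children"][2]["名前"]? "node_860"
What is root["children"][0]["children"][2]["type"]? "entry"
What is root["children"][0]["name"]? "node_312"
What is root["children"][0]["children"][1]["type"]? "branch"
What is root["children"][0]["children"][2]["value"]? 97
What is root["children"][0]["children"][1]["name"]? "node_177"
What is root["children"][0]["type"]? "node"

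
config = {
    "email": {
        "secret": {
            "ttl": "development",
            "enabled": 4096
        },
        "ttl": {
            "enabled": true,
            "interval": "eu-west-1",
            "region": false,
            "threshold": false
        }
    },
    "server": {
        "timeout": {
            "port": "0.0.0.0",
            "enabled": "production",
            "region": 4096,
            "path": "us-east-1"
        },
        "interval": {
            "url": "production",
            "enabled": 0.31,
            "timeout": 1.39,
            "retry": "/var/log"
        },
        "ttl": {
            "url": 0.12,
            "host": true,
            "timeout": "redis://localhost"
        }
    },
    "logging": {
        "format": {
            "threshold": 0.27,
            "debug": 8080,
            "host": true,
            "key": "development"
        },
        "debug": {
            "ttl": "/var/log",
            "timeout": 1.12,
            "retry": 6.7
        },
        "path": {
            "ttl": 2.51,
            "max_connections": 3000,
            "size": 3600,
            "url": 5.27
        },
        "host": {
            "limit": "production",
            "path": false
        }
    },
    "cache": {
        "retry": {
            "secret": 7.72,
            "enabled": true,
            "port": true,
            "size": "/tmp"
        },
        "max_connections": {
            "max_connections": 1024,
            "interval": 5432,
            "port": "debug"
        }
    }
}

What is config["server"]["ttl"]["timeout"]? "redis://localhost"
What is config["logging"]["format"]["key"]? "development"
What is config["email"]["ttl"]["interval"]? "eu-west-1"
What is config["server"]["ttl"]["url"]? 0.12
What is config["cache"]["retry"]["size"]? "/tmp"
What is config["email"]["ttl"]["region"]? False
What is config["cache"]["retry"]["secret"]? 7.72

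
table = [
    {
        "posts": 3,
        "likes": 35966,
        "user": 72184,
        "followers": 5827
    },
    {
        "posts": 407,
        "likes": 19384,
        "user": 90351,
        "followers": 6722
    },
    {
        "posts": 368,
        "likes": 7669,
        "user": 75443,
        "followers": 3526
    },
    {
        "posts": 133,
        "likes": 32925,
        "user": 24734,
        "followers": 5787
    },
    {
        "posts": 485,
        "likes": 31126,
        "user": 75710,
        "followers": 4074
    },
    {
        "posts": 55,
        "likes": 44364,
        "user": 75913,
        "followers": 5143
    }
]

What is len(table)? 6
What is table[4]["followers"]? 4074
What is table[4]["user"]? 75710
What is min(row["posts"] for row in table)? 3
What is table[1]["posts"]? 407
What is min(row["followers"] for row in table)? 3526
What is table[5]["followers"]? 5143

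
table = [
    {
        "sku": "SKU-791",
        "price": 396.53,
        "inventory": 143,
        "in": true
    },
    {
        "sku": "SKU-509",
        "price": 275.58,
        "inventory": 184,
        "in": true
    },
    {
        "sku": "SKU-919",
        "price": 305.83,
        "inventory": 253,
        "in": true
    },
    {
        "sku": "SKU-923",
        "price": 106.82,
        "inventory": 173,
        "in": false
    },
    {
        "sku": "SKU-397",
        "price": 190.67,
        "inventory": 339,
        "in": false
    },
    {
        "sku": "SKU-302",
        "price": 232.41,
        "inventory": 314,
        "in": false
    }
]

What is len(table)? 6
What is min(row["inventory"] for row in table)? 143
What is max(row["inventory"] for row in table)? 339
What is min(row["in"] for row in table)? False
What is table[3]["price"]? 106.82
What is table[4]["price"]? 190.67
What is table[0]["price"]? 396.53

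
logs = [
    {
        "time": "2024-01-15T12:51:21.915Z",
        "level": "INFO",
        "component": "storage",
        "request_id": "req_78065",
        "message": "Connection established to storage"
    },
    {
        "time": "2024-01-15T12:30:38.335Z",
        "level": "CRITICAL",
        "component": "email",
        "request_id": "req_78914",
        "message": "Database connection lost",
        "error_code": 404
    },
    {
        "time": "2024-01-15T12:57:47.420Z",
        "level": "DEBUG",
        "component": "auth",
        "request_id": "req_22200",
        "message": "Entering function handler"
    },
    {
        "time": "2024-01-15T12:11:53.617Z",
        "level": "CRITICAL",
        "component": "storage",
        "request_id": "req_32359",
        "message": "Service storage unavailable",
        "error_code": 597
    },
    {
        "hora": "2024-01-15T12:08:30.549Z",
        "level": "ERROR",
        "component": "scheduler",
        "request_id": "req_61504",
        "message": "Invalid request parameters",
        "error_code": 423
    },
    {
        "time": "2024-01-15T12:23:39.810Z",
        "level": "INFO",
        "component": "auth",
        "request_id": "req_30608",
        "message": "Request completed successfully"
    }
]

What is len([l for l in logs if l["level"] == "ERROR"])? 1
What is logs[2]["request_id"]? "req_22200"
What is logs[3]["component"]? "storage"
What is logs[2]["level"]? "DEBUG"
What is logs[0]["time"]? "2024-01-15T12:51:21.915Z"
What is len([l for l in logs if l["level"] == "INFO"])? 2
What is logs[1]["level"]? "CRITICAL"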